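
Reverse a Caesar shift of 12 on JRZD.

J(9): 9−12=-3≡23 → X
R(17): 17−12=5 → F
Z(25): 25−12=13 → N
D(3): 3−12=-9≡17 → R

XFNR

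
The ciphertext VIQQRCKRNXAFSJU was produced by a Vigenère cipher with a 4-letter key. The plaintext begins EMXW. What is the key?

RWTU

Subtract each crib letter from the matching ciphertext letter (mod 26):
V(21)−E(4)=17 → R
I(8)−M(12)=-4≡22 → W
Q(16)−X(23)=-7≡19 → T
Q(16)−W(22)=-6≡20 → U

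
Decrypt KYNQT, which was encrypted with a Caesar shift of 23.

NBQTW

K(10): 10−23=-13≡13 → N
Y(24): 24−23=1 → B
N(13): 13−23=-10≡16 → Q
Q(16): 16−23=-7≡19 → T
T(19): 19−23=-4≡22 → W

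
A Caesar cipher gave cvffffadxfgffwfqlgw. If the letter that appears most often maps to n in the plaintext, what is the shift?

The most frequent ciphertext letter is f (appears 8 times).
f is position 5; n is position 13.
Shift = -8≡18.

18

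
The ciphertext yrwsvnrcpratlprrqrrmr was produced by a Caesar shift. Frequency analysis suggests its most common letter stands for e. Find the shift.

13

The most frequent ciphertext letter is r (appears 8 times).
r is position 17; e is position 4.
Shift = 13.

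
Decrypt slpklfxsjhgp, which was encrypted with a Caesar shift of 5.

s(18): 18−5=13 → n
l(11): 11−5=6 → g
p(15): 15−5=10 → k
k(10): 10−5=5 → f
l(11): 11−5=6 → g
f(5): 5−5=0 → a
x(23): 23−5=18 → s
s(18): 18−5=13 → n
j(9): 9−5=4 → e
h(7): 7−5=2 → c
g(6): 6−5=1 → b
p(15): 15−5=10 → k

ngkfgasnecbk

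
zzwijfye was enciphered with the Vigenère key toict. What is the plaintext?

glogqmkw

Repeat the key across the ciphertext: toicttoi
z(25)−t(19): 6 → g
z(25)−o(14): 11 → l
w(22)−i(8): 14 → o
i(8)−c(2): 6 → g
j(9)−t(19): -10≡16 → q
f(5)−t(19): -14≡12 → m
y(24)−o(14): 10 → k
e(4)−i(8): -4≡22 → w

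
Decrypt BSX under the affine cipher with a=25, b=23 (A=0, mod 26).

WFA

The inverse of 25 mod 26 is 25, since 25·25=625≡1. Apply D(y)=25·(y−23) mod 26:
B(1): 25·(1−23)=-550≡22 → W
S(18): 25·(18−23)=-125≡5 → F
X(23): 25·(23−23)=0 → A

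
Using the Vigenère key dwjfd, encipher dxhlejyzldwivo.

gtqqhmuiqgzeet

Repeat the key across the message: dwjfddwjfddwjf
d(3)+d(3): 6 → g
x(23)+w(22): 45≡19 → t
h(7)+j(9): 16 → q
l(11)+f(5): 16 → q
e(4)+d(3): 7 → h
j(9)+d(3): 12 → m
y(24)+w(22): 46≡20 → u
z(25)+j(9): 34≡8 → i
l(11)+f(5): 16 → q
d(3)+d(3): 6 → g
w(22)+d(3): 25 → z
i(8)+w(22): 30≡4 → e
v(21)+j(9): 30≡4 → e
o(14)+f(5): 19 → t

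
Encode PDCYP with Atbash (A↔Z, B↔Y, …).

KWXBK

P(15) → K(10)
D(3) → W(22)
C(2) → X(23)
Y(24) → B(1)
P(15) → K(10)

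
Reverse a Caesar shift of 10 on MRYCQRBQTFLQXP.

CHOSGHRGJVBGNF

M(12): 12−10=2 → C
R(17): 17−10=7 → H
Y(24): 24−10=14 → O
C(2): 2−10=-8≡18 → S
Q(16): 16−10=6 → G
R(17): 17−10=7 → H
B(1): 1−10=-9≡17 → R
Q(16): 16−10=6 → G
T(19): 19−10=9 → J
F(5): 5−10=-5≡21 → V
L(11): 11−10=1 → B
Q(16): 16−10=6 → G
X(23): 23−10=13 → N
P(15): 15−10=5 → F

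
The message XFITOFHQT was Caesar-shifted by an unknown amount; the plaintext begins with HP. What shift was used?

16

From the crib: X(23)−H(7)=16, so the shift is 16.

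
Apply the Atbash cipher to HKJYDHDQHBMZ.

H(7) → S(18)
K(10) → P(15)
J(9) → Q(16)
Y(24) → B(1)
D(3) → W(22)
H(7) → S(18)
D(3) → W(22)
Q(16) → J(9)
H(7) → S(18)
B(1) → Y(24)
M(12) → N(13)
Z(25) → A(0)

SPQBWSWJSYNA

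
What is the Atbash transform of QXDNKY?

Q(16) → J(9)
X(23) → C(2)
D(3) → W(22)
N(13) → M(12)
K(10) → P(15)
Y(24) → B(1)

JCWMPB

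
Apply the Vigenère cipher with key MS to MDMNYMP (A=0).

Repeat the key across the message: MSMSMSM
M(12)+M(12): 24 → Y
D(3)+S(18): 21 → V
M(12)+M(12): 24 → Y
N(13)+S(18): 31≡5 → F
Y(24)+M(12): 36≡10 → K
M(12)+S(18): 30≡4 → E
P(15)+M(12): 27≡1 → B

YVYFKEB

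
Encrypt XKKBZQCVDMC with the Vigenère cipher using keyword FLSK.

CVCLEBUFIXU

Repeat the key across the message: FLSKFLSKFLS
X(23)+F(5): 28≡2 → C
K(10)+L(11): 21 → V
K(10)+S(18): 28≡2 → C
B(1)+K(10): 11 → L
Z(25)+F(5): 30≡4 → E
Q(16)+L(11): 27≡1 → B
C(2)+S(18): 20 → U
V(21)+K(10): 31≡5 → F
D(3)+F(5): 8 → I
M(12)+L(11): 23 → X
C(2)+S(18): 20 → U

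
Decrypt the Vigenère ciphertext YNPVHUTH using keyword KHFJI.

Repeat the key across the ciphertext: KHFJIKHF
Y(24)−K(10): 14 → O
N(13)−H(7): 6 → G
P(15)−F(5): 10 → K
V(21)−J(9): 12 → M
H(7)−I(8): -1≡25 → Z
U(20)−K(10): 10 → K
T(19)−H(7): 12 → M
H(7)−F(5): 2 → C

OGKMZKMC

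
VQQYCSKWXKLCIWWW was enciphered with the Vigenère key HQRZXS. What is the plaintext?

OAZZFADGGLOKBGFX

Repeat the key across the ciphertext: HQRZXSHQRZXSHQRZ
V(21)−H(7): 14 → O
Q(16)−Q(16): 0 → A
Q(16)−R(17): -1≡25 → Z
Y(24)−Z(25): -1≡25 → Z
C(2)−X(23): -21≡5 → F
S(18)−S(18): 0 → A
K(10)−H(7): 3 → D
W(22)−Q(16): 6 → G
X(23)−R(17): 6 → G
K(10)−Z(25): -15≡11 → L
L(11)−X(23): -12≡14 → O
C(2)−S(18): -16≡10 → K
I(8)−H(7): 1 → B
W(22)−Q(16): 6 → G
W(22)−R(17): 5 → F
W(22)−Z(25): -3≡23 → X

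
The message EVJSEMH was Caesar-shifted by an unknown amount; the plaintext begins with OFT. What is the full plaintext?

From the crib: E(4)−O(14)=-10≡16, so the shift is 16.
Subtract 16 from each ciphertext letter:
E(4): 4−16=-12≡14 → O
V(21): 21−16=5 → F
J(9): 9−16=-7≡19 → T
S(18): 18−16=2 → C
E(4): 4−16=-12≡14 → O
M(12): 12−16=-4≡22 → W
H(7): 7−16=-9≡17 → R

OFTCOWR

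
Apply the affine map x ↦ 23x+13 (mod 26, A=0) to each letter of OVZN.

XCQA

O(14): 23·14+13=335≡23 → X
V(21): 23·21+13=496≡2 → C
Z(25): 23·25+13=588≡16 → Q
N(13): 23·13+13=312≡0 → A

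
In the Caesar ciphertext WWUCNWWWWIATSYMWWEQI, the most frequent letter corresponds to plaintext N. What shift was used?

9

The most frequent ciphertext letter is W (appears 8 times).
W is position 22; N is position 13.
Shift = 9.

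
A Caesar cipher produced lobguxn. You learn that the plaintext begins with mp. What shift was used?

From the crib: l(11)−m(12)=-1≡25, so the shift is 25.

25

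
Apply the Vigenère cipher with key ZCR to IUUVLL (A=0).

Repeat the key across the message: ZCRZCR
I(8)+Z(25): 33≡7 → H
U(20)+C(2): 22 → W
U(20)+R(17): 37≡11 → L
V(21)+Z(25): 46≡20 → U
L(11)+C(2): 13 → N
L(11)+R(17): 28≡2 → C

HWLUNC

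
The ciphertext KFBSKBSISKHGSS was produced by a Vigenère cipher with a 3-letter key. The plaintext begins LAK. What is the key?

Subtract each crib letter from the matching ciphertext letter (mod 26):
K(10)−L(11)=-1≡25 → Z
F(5)−A(0)=5 → F
B(1)−K(10)=-9≡17 → R

ZFR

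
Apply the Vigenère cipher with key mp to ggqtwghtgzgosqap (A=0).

svciivtisosdefme

Repeat the key across the message: mpmpmpmpmpmpmpmp
g(6)+m(12): 18 → s
g(6)+p(15): 21 → v
q(16)+m(12): 28≡2 → c
t(19)+p(15): 34≡8 → i
w(22)+m(12): 34≡8 → i
g(6)+p(15): 21 → v
h(7)+m(12): 19 → t
t(19)+p(15): 34≡8 → i
g(6)+m(12): 18 → s
z(25)+p(15): 40≡14 → o
g(6)+m(12): 18 → s
o(14)+p(15): 29≡3 → d
s(18)+m(12): 30≡4 → e
q(16)+p(15): 31≡5 → f
a(0)+m(12): 12 → m
p(15)+p(15): 30≡4 → e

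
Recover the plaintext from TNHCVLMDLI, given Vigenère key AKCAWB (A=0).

Repeat the key across the ciphertext: AKCAWBAKCA
T(19)−A(0): 19 → T
N(13)−K(10): 3 → D
H(7)−C(2): 5 → F
C(2)−A(0): 2 → C
V(21)−W(22): -1≡25 → Z
L(11)−B(1): 10 → K
M(12)−A(0): 12 → M
D(3)−K(10): -7≡19 → T
L(11)−C(2): 9 → J
I(8)−A(0): 8 → I

TDFCZKMTJI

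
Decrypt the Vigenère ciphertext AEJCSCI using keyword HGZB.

TYKBLWJ

Repeat the key across the ciphertext: HGZBHGZ
A(0)−H(7): -7≡19 → T
E(4)−G(6): -2≡24 → Y
J(9)−Z(25): -16≡10 → K
C(2)−B(1): 1 → B
S(18)−H(7): 11 → L
C(2)−G(6): -4≡22 → W
I(8)−Z(25): -17≡9 → J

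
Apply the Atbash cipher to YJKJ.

BQPQ

Y(24) → B(1)
J(9) → Q(16)
K(10) → P(15)
J(9) → Q(16)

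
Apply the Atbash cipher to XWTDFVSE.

CDGWUEHV

X(23) → C(2)
W(22) → D(3)
T(19) → G(6)
D(3) → W(22)
F(5) → U(20)
V(21) → E(4)
S(18) → H(7)
E(4) → V(21)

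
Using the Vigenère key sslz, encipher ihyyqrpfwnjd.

Repeat the key across the message: sslzsslzsslz
i(8)+s(18): 26≡0 → a
h(7)+s(18): 25 → z
y(24)+l(11): 35≡9 → j
y(24)+z(25): 49≡23 → x
q(16)+s(18): 34≡8 → i
r(17)+s(18): 35≡9 → j
p(15)+l(11): 26≡0 → a
f(5)+z(25): 30≡4 → e
w(22)+s(18): 40≡14 → o
n(13)+s(18): 31≡5 → f
j(9)+l(11): 20 → u
d(3)+z(25): 28≡2 → c

azjxijaeofuc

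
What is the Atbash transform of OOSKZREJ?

LLHPAIVQ

O(14) → L(11)
O(14) → L(11)
S(18) → H(7)
K(10) → P(15)
Z(25) → A(0)
R(17) → I(8)
E(4) → V(21)
J(9) → Q(16)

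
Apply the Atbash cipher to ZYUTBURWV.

Z(25) → A(0)
Y(24) → B(1)
U(20) → F(5)
T(19) → G(6)
B(1) → Y(24)
U(20) → F(5)
R(17) → I(8)
W(22) → D(3)
V(21) → E(4)

ABFGYFIDE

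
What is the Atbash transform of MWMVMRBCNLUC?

NDNENIYXMOFX

M(12) → N(13)
W(22) → D(3)
M(12) → N(13)
V(21) → E(4)
M(12) → N(13)
R(17) → I(8)
B(1) → Y(24)
C(2) → X(23)
N(13) → M(12)
L(11) → O(14)
U(20) → F(5)
C(2) → X(23)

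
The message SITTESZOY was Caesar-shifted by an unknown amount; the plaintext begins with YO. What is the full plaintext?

From the crib: S(18)−Y(24)=-6≡20, so the shift is 20.
Subtract 20 from each ciphertext letter:
S(18): 18−20=-2≡24 → Y
I(8): 8−20=-12≡14 → O
T(19): 19−20=-1≡25 → Z
T(19): 19−20=-1≡25 → Z
E(4): 4−20=-16≡10 → K
S(18): 18−20=-2≡24 → Y
Z(25): 25−20=5 → F
O(14): 14−20=-6≡20 → U
Y(24): 24−20=4 → E

YOZZKYFUE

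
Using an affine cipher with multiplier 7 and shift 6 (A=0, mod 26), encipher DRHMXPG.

D(3): 7·3+6=27≡1 → B
R(17): 7·17+6=125≡21 → V
H(7): 7·7+6=55≡3 → D
M(12): 7·12+6=90≡12 → M
X(23): 7·23+6=167≡11 → L
P(15): 7·15+6=111≡7 → H
G(6): 7·6+6=48≡22 → W

BVDMLHW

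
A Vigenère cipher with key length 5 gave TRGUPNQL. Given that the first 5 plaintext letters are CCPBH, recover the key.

Subtract each crib letter from the matching ciphertext letter (mod 26):
T(19)−C(2)=17 → R
R(17)−C(2)=15 → P
G(6)−P(15)=-9≡17 → R
U(20)−B(1)=19 → T
P(15)−H(7)=8 → I

RPRTI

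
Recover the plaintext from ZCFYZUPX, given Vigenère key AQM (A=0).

Repeat the key across the ciphertext: AQMAQMAQ
Z(25)−A(0): 25 → Z
C(2)−Q(16): -14≡12 → M
F(5)−M(12): -7≡19 → T
Y(24)−A(0): 24 → Y
Z(25)−Q(16): 9 → J
U(20)−M(12): 8 → I
P(15)−A(0): 15 → P
X(23)−Q(16): 7 → H

ZMTYJIPH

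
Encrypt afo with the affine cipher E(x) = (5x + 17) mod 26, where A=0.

a(0): 5·0+17=17 → r
f(5): 5·5+17=42≡16 → q
o(14): 5·14+17=87≡9 → j

rqj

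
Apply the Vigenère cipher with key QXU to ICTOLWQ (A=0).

YZNEIQG

Repeat the key across the message: QXUQXUQ
I(8)+Q(16): 24 → Y
C(2)+X(23): 25 → Z
T(19)+U(20): 39≡13 → N
O(14)+Q(16): 30≡4 → E
L(11)+X(23): 34≡8 → I
W(22)+U(20): 42≡16 → Q
Q(16)+Q(16): 32≡6 → G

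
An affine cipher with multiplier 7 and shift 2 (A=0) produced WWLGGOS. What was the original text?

The inverse of 7 mod 26 is 15, since 7·15=105≡1. Apply D(y)=15·(y−2) mod 26:
W(22): 15·(22−2)=300≡14 → O
W(22): 15·(22−2)=300≡14 → O
L(11): 15·(11−2)=135≡5 → F
G(6): 15·(6−2)=60≡8 → I
G(6): 15·(6−2)=60≡8 → I
O(14): 15·(14−2)=180≡24 → Y
S(18): 15·(18−2)=240≡6 → G

OOFIIYG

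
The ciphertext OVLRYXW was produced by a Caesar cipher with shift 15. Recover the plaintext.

ZGWCJIH

O(14): 14−15=-1≡25 → Z
V(21): 21−15=6 → G
L(11): 11−15=-4≡22 → W
R(17): 17−15=2 → C
Y(24): 24−15=9 → J
X(23): 23−15=8 → I
W(22): 22−15=7 → H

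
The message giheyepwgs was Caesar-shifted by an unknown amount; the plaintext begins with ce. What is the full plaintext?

cedaualsco

From the crib: g(6)−c(2)=4, so the shift is 4.
Subtract 4 from each ciphertext letter:
g(6): 6−4=2 → c
i(8): 8−4=4 → e
h(7): 7−4=3 → d
e(4): 4−4=0 → a
y(24): 24−4=20 → u
e(4): 4−4=0 → a
p(15): 15−4=11 → l
w(22): 22−4=18 → s
g(6): 6−4=2 → c
s(18): 18−4=14 → o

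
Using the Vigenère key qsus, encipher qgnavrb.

Repeat the key across the message: qsusqsu
q(16)+q(16): 32≡6 → g
g(6)+s(18): 24 → y
n(13)+u(20): 33≡7 → h
a(0)+s(18): 18 → s
v(21)+q(16): 37≡11 → l
r(17)+s(18): 35≡9 → j
b(1)+u(20): 21 → v

gyhsljv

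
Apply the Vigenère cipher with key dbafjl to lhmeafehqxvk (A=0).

oimjjqhiqcev

Repeat the key across the message: dbafjldbafjl
l(11)+d(3): 14 → o
h(7)+b(1): 8 → i
m(12)+a(0): 12 → m
e(4)+f(5): 9 → j
a(0)+j(9): 9 → j
f(5)+l(11): 16 → q
e(4)+d(3): 7 → h
h(7)+b(1): 8 → i
q(16)+a(0): 16 → q
x(23)+f(5): 28≡2 → c
v(21)+j(9): 30≡4 → e
k(10)+l(11): 21 → v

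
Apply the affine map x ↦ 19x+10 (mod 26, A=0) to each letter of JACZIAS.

J(9): 19·9+10=181≡25 → Z
A(0): 19·0+10=10 → K
C(2): 19·2+10=48≡22 → W
Z(25): 19·25+10=485≡17 → R
I(8): 19·8+10=162≡6 → G
A(0): 19·0+10=10 → K
S(18): 19·18+10=352≡14 → O

ZKWRGKO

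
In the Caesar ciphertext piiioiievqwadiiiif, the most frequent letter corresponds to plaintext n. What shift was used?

The most frequent ciphertext letter is i (appears 9 times).
i is position 8; n is position 13.
Shift = -5≡21.

21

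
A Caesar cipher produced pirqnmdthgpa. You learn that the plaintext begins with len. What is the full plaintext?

lenmjizpdclw

From the crib: p(15)−l(11)=4, so the shift is 4.
Subtract 4 from each ciphertext letter:
p(15): 15−4=11 → l
i(8): 8−4=4 → e
r(17): 17−4=13 → n
q(16): 16−4=12 → m
n(13): 13−4=9 → j
m(12): 12−4=8 → i
d(3): 3−4=-1≡25 → z
t(19): 19−4=15 → p
h(7): 7−4=3 → d
g(6): 6−4=2 → c
p(15): 15−4=11 → l
a(0): 0−4=-4≡22 → w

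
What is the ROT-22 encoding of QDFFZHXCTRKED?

Q(16): 16+22=38≡12 → M
D(3): 3+22=25 → Z
F(5): 5+22=27≡1 → B
F(5): 5+22=27≡1 → B
Z(25): 25+22=47≡21 → V
H(7): 7+22=29≡3 → D
X(23): 23+22=45≡19 → T
C(2): 2+22=24 → Y
T(19): 19+22=41≡15 → P
R(17): 17+22=39≡13 → N
K(10): 10+22=32≡6 → G
E(4): 4+22=26≡0 → A
D(3): 3+22=25 → Z

MZBBVDTYPNGAZ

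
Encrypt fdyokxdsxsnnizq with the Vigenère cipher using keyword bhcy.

Repeat the key across the message: bhcybhcybhcybhc
f(5)+b(1): 6 → g
d(3)+h(7): 10 → k
y(24)+c(2): 26≡0 → a
o(14)+y(24): 38≡12 → m
k(10)+b(1): 11 → l
x(23)+h(7): 30≡4 → e
d(3)+c(2): 5 → f
s(18)+y(24): 42≡16 → q
x(23)+b(1): 24 → y
s(18)+h(7): 25 → z
n(13)+c(2): 15 → p
n(13)+y(24): 37≡11 → l
i(8)+b(1): 9 → j
z(25)+h(7): 32≡6 → g
q(16)+c(2): 18 → s

gkamlefqyzpljgs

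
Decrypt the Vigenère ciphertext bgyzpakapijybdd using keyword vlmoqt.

gvmlzhppdutfgsr

Repeat the key across the ciphertext: vlmoqtvlmoqtvlm
b(1)−v(21): -20≡6 → g
g(6)−l(11): -5≡21 → v
y(24)−m(12): 12 → m
z(25)−o(14): 11 → l
p(15)−q(16): -1≡25 → z
a(0)−t(19): -19≡7 → h
k(10)−v(21): -11≡15 → p
a(0)−l(11): -11≡15 → p
p(15)−m(12): 3 → d
i(8)−o(14): -6≡20 → u
j(9)−q(16): -7≡19 → t
y(24)−t(19): 5 → f
b(1)−v(21): -20≡6 → g
d(3)−l(11): -8≡18 → s
d(3)−m(12): -9≡17 → r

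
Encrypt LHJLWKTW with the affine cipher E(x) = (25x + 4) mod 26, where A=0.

TXVTIULI

L(11): 25·11+4=279≡19 → T
H(7): 25·7+4=179≡23 → X
J(9): 25·9+4=229≡21 → V
L(11): 25·11+4=279≡19 → T
W(22): 25·22+4=554≡8 → I
K(10): 25·10+4=254≡20 → U
T(19): 25·19+4=479≡11 → L
W(22): 25·22+4=554≡8 → I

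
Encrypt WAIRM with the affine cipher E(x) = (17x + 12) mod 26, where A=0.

WMSPI

W(22): 17·22+12=386≡22 → W
A(0): 17·0+12=12 → M
I(8): 17·8+12=148≡18 → S
R(17): 17·17+12=301≡15 → P
M(12): 17·12+12=216≡8 → I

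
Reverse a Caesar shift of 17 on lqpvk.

l(11): 11−17=-6≡20 → u
q(16): 16−17=-1≡25 → z
p(15): 15−17=-2≡24 → y
v(21): 21−17=4 → e
k(10): 10−17=-7≡19 → t

uzyet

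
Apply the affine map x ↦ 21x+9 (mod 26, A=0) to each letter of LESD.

GPXU

L(11): 21·11+9=240≡6 → G
E(4): 21·4+9=93≡15 → P
S(18): 21·18+9=387≡23 → X
D(3): 21·3+9=72≡20 → U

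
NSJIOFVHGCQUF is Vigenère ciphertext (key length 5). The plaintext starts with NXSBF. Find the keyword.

AVRHJ

Subtract each crib letter from the matching ciphertext letter (mod 26):
N(13)−N(13)=0 → A
S(18)−X(23)=-5≡21 → V
J(9)−S(18)=-9≡17 → R
I(8)−B(1)=7 → H
O(14)−F(5)=9 → J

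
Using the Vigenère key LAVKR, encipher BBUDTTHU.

Repeat the key across the message: LAVKRLAV
B(1)+L(11): 12 → M
B(1)+A(0): 1 → B
U(20)+V(21): 41≡15 → P
D(3)+K(10): 13 → N
T(19)+R(17): 36≡10 → K
T(19)+L(11): 30≡4 → E
H(7)+A(0): 7 → H
U(20)+V(21): 41≡15 → P

MBPNKEHP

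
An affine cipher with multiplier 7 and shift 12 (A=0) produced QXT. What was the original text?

IJB

The inverse of 7 mod 26 is 15, since 7·15=105≡1. Apply D(y)=15·(y−12) mod 26:
Q(16): 15·(16−12)=60≡8 → I
X(23): 15·(23−12)=165≡9 → J
T(19): 15·(19−12)=105≡1 → B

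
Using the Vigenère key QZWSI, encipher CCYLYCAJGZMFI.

Repeat the key across the message: QZWSIQZWSIQZW
C(2)+Q(16): 18 → S
C(2)+Z(25): 27≡1 → B
Y(24)+W(22): 46≡20 → U
L(11)+S(18): 29≡3 → D
Y(24)+I(8): 32≡6 → G
C(2)+Q(16): 18 → S
A(0)+Z(25): 25 → Z
J(9)+W(22): 31≡5 → F
G(6)+S(18): 24 → Y
Z(25)+I(8): 33≡7 → H
M(12)+Q(16): 28≡2 → C
F(5)+Z(25): 30≡4 → E
I(8)+W(22): 30≡4 → E

SBUDGSZFYHCEE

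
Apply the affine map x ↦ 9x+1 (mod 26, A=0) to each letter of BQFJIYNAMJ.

KPUEVJOBFE

B(1): 9·1+1=10 → K
Q(16): 9·16+1=145≡15 → P
F(5): 9·5+1=46≡20 → U
J(9): 9·9+1=82≡4 → E
I(8): 9·8+1=73≡21 → V
Y(24): 9·24+1=217≡9 → J
N(13): 9·13+1=118≡14 → O
A(0): 9·0+1=1 → B
M(12): 9·12+1=109≡5 → F
J(9): 9·9+1=82≡4 → E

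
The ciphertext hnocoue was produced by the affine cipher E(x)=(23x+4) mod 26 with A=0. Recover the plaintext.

zxosoma

The inverse of 23 mod 26 is 17, since 23·17=391≡1. Apply D(y)=17·(y−4) mod 26:
h(7): 17·(7−4)=51≡25 → z
n(13): 17·(13−4)=153≡23 → x
o(14): 17·(14−4)=170≡14 → o
c(2): 17·(2−4)=-34≡18 → s
o(14): 17·(14−4)=170≡14 → o
u(20): 17·(20−4)=272≡12 → m
e(4): 17·(4−4)=0 → a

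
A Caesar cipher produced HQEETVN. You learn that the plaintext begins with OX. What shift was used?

From the crib: H(7)−O(14)=-7≡19, so the shift is 19.

19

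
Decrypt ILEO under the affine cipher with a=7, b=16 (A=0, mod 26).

The inverse of 7 mod 26 is 15, since 7·15=105≡1. Apply D(y)=15·(y−16) mod 26:
I(8): 15·(8−16)=-120≡10 → K
L(11): 15·(11−16)=-75≡3 → D
E(4): 15·(4−16)=-180≡2 → C
O(14): 15·(14−16)=-30≡22 → W

KDCW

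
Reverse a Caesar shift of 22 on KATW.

OEXA

K(10): 10−22=-12≡14 → O
A(0): 0−22=-22≡4 → E
T(19): 19−22=-3≡23 → X
W(22): 22−22=0 → A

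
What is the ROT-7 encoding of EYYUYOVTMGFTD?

E(4): 4+7=11 → L
Y(24): 24+7=31≡5 → F
Y(24): 24+7=31≡5 → F
U(20): 20+7=27≡1 → B
Y(24): 24+7=31≡5 → F
O(14): 14+7=21 → V
V(21): 21+7=28≡2 → C
T(19): 19+7=26≡0 → A
M(12): 12+7=19 → T
G(6): 6+7=13 → N
F(5): 5+7=12 → M
T(19): 19+7=26≡0 → A
D(3): 3+7=10 → K

LFFBFVCATNMAK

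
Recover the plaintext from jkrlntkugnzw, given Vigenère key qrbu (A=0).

ttqrxcjaqwyc

Repeat the key across the ciphertext: qrbuqrbuqrbu
j(9)−q(16): -7≡19 → t
k(10)−r(17): -7≡19 → t
r(17)−b(1): 16 → q
l(11)−u(20): -9≡17 → r
n(13)−q(16): -3≡23 → x
t(19)−r(17): 2 → c
k(10)−b(1): 9 → j
u(20)−u(20): 0 → a
g(6)−q(16): -10≡16 → q
n(13)−r(17): -4≡22 → w
z(25)−b(1): 24 → y
w(22)−u(20): 2 → c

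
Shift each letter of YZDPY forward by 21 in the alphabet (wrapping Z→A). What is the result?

TUYKT

Y(24): 24+21=45≡19 → T
Z(25): 25+21=46≡20 → U
D(3): 3+21=24 → Y
P(15): 15+21=36≡10 → K
Y(24): 24+21=45≡19 → T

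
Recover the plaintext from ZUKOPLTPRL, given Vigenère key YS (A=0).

Repeat the key across the ciphertext: YSYSYSYSYS
Z(25)−Y(24): 1 → B
U(20)−S(18): 2 → C
K(10)−Y(24): -14≡12 → M
O(14)−S(18): -4≡22 → W
P(15)−Y(24): -9≡17 → R
L(11)−S(18): -7≡19 → T
T(19)−Y(24): -5≡21 → V
P(15)−S(18): -3≡23 → X
R(17)−Y(24): -7≡19 → T
L(11)−S(18): -7≡19 → T

BCMWRTVXTT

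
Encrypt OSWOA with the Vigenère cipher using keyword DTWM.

Repeat the key across the message: DTWMD
O(14)+D(3): 17 → R
S(18)+T(19): 37≡11 → L
W(22)+W(22): 44≡18 → S
O(14)+M(12): 26≡0 → A
A(0)+D(3): 3 → D

RLSAD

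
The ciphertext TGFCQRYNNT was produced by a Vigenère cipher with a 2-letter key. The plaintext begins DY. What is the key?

QI

Subtract each crib letter from the matching ciphertext letter (mod 26):
T(19)−D(3)=16 → Q
G(6)−Y(24)=-18≡8 → I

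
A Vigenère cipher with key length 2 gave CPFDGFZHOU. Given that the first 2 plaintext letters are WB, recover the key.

GO

Subtract each crib letter from the matching ciphertext letter (mod 26):
C(2)−W(22)=-20≡6 → G
P(15)−B(1)=14 → O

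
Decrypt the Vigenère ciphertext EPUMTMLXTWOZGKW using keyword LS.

TXJUIUAFIEDHVSL

Repeat the key across the ciphertext: LSLSLSLSLSLSLSL
E(4)−L(11): -7≡19 → T
P(15)−S(18): -3≡23 → X
U(20)−L(11): 9 → J
M(12)−S(18): -6≡20 → U
T(19)−L(11): 8 → I
M(12)−S(18): -6≡20 → U
L(11)−L(11): 0 → A
X(23)−S(18): 5 → F
T(19)−L(11): 8 → I
W(22)−S(18): 4 → E
O(14)−L(11): 3 → D
Z(25)−S(18): 7 → H
G(6)−L(11): -5≡21 → V
K(10)−S(18): -8≡18 → S
W(22)−L(11): 11 → L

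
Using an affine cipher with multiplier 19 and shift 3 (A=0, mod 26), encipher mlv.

xem

m(12): 19·12+3=231≡23 → x
l(11): 19·11+3=212≡4 → e
v(21): 19·21+3=402≡12 → m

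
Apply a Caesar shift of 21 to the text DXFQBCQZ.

YSALWXLU

D(3): 3+21=24 → Y
X(23): 23+21=44≡18 → S
F(5): 5+21=26≡0 → A
Q(16): 16+21=37≡11 → L
B(1): 1+21=22 → W
C(2): 2+21=23 → X
Q(16): 16+21=37≡11 → L
Z(25): 25+21=46≡20 → U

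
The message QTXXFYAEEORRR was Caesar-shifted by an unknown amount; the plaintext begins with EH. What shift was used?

12

From the crib: Q(16)−E(4)=12, so the shift is 12.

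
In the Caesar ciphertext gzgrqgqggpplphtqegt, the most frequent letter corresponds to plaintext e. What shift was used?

The most frequent ciphertext letter is g (appears 6 times).
g is position 6; e is position 4.
Shift = 2.

2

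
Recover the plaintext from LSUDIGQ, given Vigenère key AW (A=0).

LWUHIKQ

Repeat the key across the ciphertext: AWAWAWA
L(11)−A(0): 11 → L
S(18)−W(22): -4≡22 → W
U(20)−A(0): 20 → U
D(3)−W(22): -19≡7 → H
I(8)−A(0): 8 → I
G(6)−W(22): -16≡10 → K
Q(16)−A(0): 16 → Q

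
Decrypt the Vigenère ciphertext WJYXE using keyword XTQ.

ZQIAL

Repeat the key across the ciphertext: XTQXT
W(22)−X(23): -1≡25 → Z
J(9)−T(19): -10≡16 → Q
Y(24)−Q(16): 8 → I
X(23)−X(23): 0 → A
E(4)−T(19): -15≡11 → L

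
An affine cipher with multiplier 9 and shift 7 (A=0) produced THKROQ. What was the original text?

KAJEVB

The inverse of 9 mod 26 is 3, since 9·3=27≡1. Apply D(y)=3·(y−7) mod 26:
T(19): 3·(19−7)=36≡10 → K
H(7): 3·(7−7)=0 → A
K(10): 3·(10−7)=9 → J
R(17): 3·(17−7)=30≡4 → E
O(14): 3·(14−7)=21 → V
Q(16): 3·(16−7)=27≡1 → B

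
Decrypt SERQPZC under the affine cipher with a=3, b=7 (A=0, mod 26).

The inverse of 3 mod 26 is 9, since 3·9=27≡1. Apply D(y)=9·(y−7) mod 26:
S(18): 9·(18−7)=99≡21 → V
E(4): 9·(4−7)=-27≡25 → Z
R(17): 9·(17−7)=90≡12 → M
Q(16): 9·(16−7)=81≡3 → D
P(15): 9·(15−7)=72≡20 → U
Z(25): 9·(25−7)=162≡6 → G
C(2): 9·(2−7)=-45≡7 → H

VZMDUGH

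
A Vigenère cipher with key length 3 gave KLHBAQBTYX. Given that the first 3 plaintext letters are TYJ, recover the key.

Subtract each crib letter from the matching ciphertext letter (mod 26):
K(10)−T(19)=-9≡17 → R
L(11)−Y(24)=-13≡13 → N
H(7)−J(9)=-2≡24 → Y

RNY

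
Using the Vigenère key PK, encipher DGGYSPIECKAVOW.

Repeat the key across the message: PKPKPKPKPKPKPK
D(3)+P(15): 18 → S
G(6)+K(10): 16 → Q
G(6)+P(15): 21 → V
Y(24)+K(10): 34≡8 → I
S(18)+P(15): 33≡7 → H
P(15)+K(10): 25 → Z
I(8)+P(15): 23 → X
E(4)+K(10): 14 → O
C(2)+P(15): 17 → R
K(10)+K(10): 20 → U
A(0)+P(15): 15 → P
V(21)+K(10): 31≡5 → F
O(14)+P(15): 29≡3 → D
W(22)+K(10): 32≡6 → G

SQVIHZXORUPFDG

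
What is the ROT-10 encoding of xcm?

hmw

x(23): 23+10=33≡7 → h
c(2): 2+10=12 → m
m(12): 12+10=22 → w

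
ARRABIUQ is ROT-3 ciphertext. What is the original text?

XOOXYFRN

A(0): 0−3=-3≡23 → X
R(17): 17−3=14 → O
R(17): 17−3=14 → O
A(0): 0−3=-3≡23 → X
B(1): 1−3=-2≡24 → Y
I(8): 8−3=5 → F
U(20): 20−3=17 → R
Q(16): 16−3=13 → N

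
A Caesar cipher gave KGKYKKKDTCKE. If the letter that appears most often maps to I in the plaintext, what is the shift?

2

The most frequent ciphertext letter is K (appears 6 times).
K is position 10; I is position 8.
Shift = 2.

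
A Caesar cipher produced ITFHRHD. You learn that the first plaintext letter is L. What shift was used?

23

From the crib: I(8)−L(11)=-3≡23, so the shift is 23.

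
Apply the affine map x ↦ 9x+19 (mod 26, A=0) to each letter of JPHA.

WYET

J(9): 9·9+19=100≡22 → W
P(15): 9·15+19=154≡24 → Y
H(7): 9·7+19=82≡4 → E
A(0): 9·0+19=19 → T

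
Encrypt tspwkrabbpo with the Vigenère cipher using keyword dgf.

Repeat the key across the message: dgfdgfdgfdg
t(19)+d(3): 22 → w
s(18)+g(6): 24 → y
p(15)+f(5): 20 → u
w(22)+d(3): 25 → z
k(10)+g(6): 16 → q
r(17)+f(5): 22 → w
a(0)+d(3): 3 → d
b(1)+g(6): 7 → h
b(1)+f(5): 6 → g
p(15)+d(3): 18 → s
o(14)+g(6): 20 → u

wyuzqwdhgsu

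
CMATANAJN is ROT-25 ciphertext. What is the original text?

DNBUBOBKO

C(2): 2−25=-23≡3 → D
M(12): 12−25=-13≡13 → N
A(0): 0−25=-25≡1 → B
T(19): 19−25=-6≡20 → U
A(0): 0−25=-25≡1 → B
N(13): 13−25=-12≡14 → O
A(0): 0−25=-25≡1 → B
J(9): 9−25=-16≡10 → K
N(13): 13−25=-12≡14 → O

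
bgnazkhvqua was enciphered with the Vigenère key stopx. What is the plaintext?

Repeat the key across the ciphertext: stopxstopxs
b(1)−s(18): -17≡9 → j
g(6)−t(19): -13≡13 → n
n(13)−o(14): -1≡25 → z
a(0)−p(15): -15≡11 → l
z(25)−x(23): 2 → c
k(10)−s(18): -8≡18 → s
h(7)−t(19): -12≡14 → o
v(21)−o(14): 7 → h
q(16)−p(15): 1 → b
u(20)−x(23): -3≡23 → x
a(0)−s(18): -18≡8 → i

jnzlcsohbxi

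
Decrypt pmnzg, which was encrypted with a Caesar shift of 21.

ursel

p(15): 15−21=-6≡20 → u
m(12): 12−21=-9≡17 → r
n(13): 13−21=-8≡18 → s
z(25): 25−21=4 → e
g(6): 6−21=-15≡11 → l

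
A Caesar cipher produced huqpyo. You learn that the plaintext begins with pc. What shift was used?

From the crib: h(7)−p(15)=-8≡18, so the shift is 18.

18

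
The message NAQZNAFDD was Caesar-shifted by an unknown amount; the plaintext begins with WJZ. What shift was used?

17

From the crib: N(13)−W(22)=-9≡17, so the shift is 17.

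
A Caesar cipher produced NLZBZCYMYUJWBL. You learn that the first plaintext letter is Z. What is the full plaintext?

ZXLNLOKYKGVINX

From the crib: N(13)−Z(25)=-12≡14, so the shift is 14.
Subtract 14 from each ciphertext letter:
N(13): 13−14=-1≡25 → Z
L(11): 11−14=-3≡23 → X
Z(25): 25−14=11 → L
B(1): 1−14=-13≡13 → N
Z(25): 25−14=11 → L
C(2): 2−14=-12≡14 → O
Y(24): 24−14=10 → K
M(12): 12−14=-2≡24 → Y
Y(24): 24−14=10 → K
U(20): 20−14=6 → G
J(9): 9−14=-5≡21 → V
W(22): 22−14=8 → I
B(1): 1−14=-13≡13 → N
L(11): 11−14=-3≡23 → X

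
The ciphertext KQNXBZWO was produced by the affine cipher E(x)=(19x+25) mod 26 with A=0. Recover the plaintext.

RFYEWATJ

The inverse of 19 mod 26 is 11, since 19·11=209≡1. Apply D(y)=11·(y−25) mod 26:
K(10): 11·(10−25)=-165≡17 → R
Q(16): 11·(16−25)=-99≡5 → F
N(13): 11·(13−25)=-132≡24 → Y
X(23): 11·(23−25)=-22≡4 → E
B(1): 11·(1−25)=-264≡22 → W
Z(25): 11·(25−25)=0 → A
W(22): 11·(22−25)=-33≡19 → T
O(14): 11·(14−25)=-121≡9 → J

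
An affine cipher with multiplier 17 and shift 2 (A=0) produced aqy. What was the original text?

The inverse of 17 mod 26 is 23, since 17·23=391≡1. Apply D(y)=23·(y−2) mod 26:
a(0): 23·(0−2)=-46≡6 → g
q(16): 23·(16−2)=322≡10 → k
y(24): 23·(24−2)=506≡12 → m

gkm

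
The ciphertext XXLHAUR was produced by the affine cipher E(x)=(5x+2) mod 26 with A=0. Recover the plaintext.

ZZHBKOD

The inverse of 5 mod 26 is 21, since 5·21=105≡1. Apply D(y)=21·(y−2) mod 26:
X(23): 21·(23−2)=441≡25 → Z
X(23): 21·(23−2)=441≡25 → Z
L(11): 21·(11−2)=189≡7 → H
H(7): 21·(7−2)=105≡1 → B
A(0): 21·(0−2)=-42≡10 → K
U(20): 21·(20−2)=378≡14 → O
R(17): 21·(17−2)=315≡3 → D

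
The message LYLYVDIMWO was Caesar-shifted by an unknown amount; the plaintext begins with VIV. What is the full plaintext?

VIVIFNSWGY

From the crib: L(11)−V(21)=-10≡16, so the shift is 16.
Subtract 16 from each ciphertext letter:
L(11): 11−16=-5≡21 → V
Y(24): 24−16=8 → I
L(11): 11−16=-5≡21 → V
Y(24): 24−16=8 → I
V(21): 21−16=5 → F
D(3): 3−16=-13≡13 → N
I(8): 8−16=-8≡18 → S
M(12): 12−16=-4≡22 → W
W(22): 22−16=6 → G
O(14): 14−16=-2≡24 → Y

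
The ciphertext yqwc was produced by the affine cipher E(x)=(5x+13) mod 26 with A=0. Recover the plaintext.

The inverse of 5 mod 26 is 21, since 5·21=105≡1. Apply D(y)=21·(y−13) mod 26:
y(24): 21·(24−13)=231≡23 → x
q(16): 21·(16−13)=63≡11 → l
w(22): 21·(22−13)=189≡7 → h
c(2): 21·(2−13)=-231≡3 → d

xlhd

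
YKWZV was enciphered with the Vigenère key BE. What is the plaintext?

XGVVU

Repeat the key across the ciphertext: BEBEB
Y(24)−B(1): 23 → X
K(10)−E(4): 6 → G
W(22)−B(1): 21 → V
Z(25)−E(4): 21 → V
V(21)−B(1): 20 → U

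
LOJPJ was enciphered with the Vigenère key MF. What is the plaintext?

Repeat the key across the ciphertext: MFMFM
L(11)−M(12): -1≡25 → Z
O(14)−F(5): 9 → J
J(9)−M(12): -3≡23 → X
P(15)−F(5): 10 → K
J(9)−M(12): -3≡23 → X

ZJXKX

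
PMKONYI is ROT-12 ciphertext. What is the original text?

P(15): 15−12=3 → D
M(12): 12−12=0 → A
K(10): 10−12=-2≡24 → Y
O(14): 14−12=2 → C
N(13): 13−12=1 → B
Y(24): 24−12=12 → M
I(8): 8−12=-4≡22 → W

DAYCBMW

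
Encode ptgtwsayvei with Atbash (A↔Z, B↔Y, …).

kgtgdhzbevr

p(15) → k(10)
t(19) → g(6)
g(6) → t(19)
t(19) → g(6)
w(22) → d(3)
s(18) → h(7)
a(0) → z(25)
y(24) → b(1)
v(21) → e(4)
e(4) → v(21)
i(8) → r(17)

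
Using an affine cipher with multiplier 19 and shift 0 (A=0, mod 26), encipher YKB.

Y(24): 19·24+0=456≡14 → O
K(10): 19·10+0=190≡8 → I
B(1): 19·1+0=19 → T

OIT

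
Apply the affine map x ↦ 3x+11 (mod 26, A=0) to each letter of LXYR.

SCFK

L(11): 3·11+11=44≡18 → S
X(23): 3·23+11=80≡2 → C
Y(24): 3·24+11=83≡5 → F
R(17): 3·17+11=62≡10 → K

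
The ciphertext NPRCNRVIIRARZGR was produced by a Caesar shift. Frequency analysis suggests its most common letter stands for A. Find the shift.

The most frequent ciphertext letter is R (appears 5 times).
R is position 17; A is position 0.
Shift = 17.

17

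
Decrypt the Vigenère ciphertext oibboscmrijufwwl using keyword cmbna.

mwaooqqleihiejwj

Repeat the key across the ciphertext: cmbnacmbnacmbnac
o(14)−c(2): 12 → m
i(8)−m(12): -4≡22 → w
b(1)−b(1): 0 → a
b(1)−n(13): -12≡14 → o
o(14)−a(0): 14 → o
s(18)−c(2): 16 → q
c(2)−m(12): -10≡16 → q
m(12)−b(1): 11 → l
r(17)−n(13): 4 → e
i(8)−a(0): 8 → i
j(9)−c(2): 7 → h
u(20)−m(12): 8 → i
f(5)−b(1): 4 → e
w(22)−n(13): 9 → j
w(22)−a(0): 22 → w
l(11)−c(2): 9 → j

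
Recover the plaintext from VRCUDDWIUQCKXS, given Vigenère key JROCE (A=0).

MAOSZUFUSMTTJQ

Repeat the key across the ciphertext: JROCEJROCEJROC
V(21)−J(9): 12 → M
R(17)−R(17): 0 → A
C(2)−O(14): -12≡14 → O
U(20)−C(2): 18 → S
D(3)−E(4): -1≡25 → Z
D(3)−J(9): -6≡20 → U
W(22)−R(17): 5 → F
I(8)−O(14): -6≡20 → U
U(20)−C(2): 18 → S
Q(16)−E(4): 12 → M
C(2)−J(9): -7≡19 → T
K(10)−R(17): -7≡19 → T
X(23)−O(14): 9 → J
S(18)−C(2): 16 → Q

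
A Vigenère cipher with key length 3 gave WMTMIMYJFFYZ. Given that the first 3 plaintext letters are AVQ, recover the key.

Subtract each crib letter from the matching ciphertext letter (mod 26):
W(22)−A(0)=22 → W
M(12)−V(21)=-9≡17 → R
T(19)−Q(16)=3 → D

WRD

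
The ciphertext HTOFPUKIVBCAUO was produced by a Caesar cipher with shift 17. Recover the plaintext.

H(7): 7−17=-10≡16 → Q
T(19): 19−17=2 → C
O(14): 14−17=-3≡23 → X
F(5): 5−17=-12≡14 → O
P(15): 15−17=-2≡24 → Y
U(20): 20−17=3 → D
K(10): 10−17=-7≡19 → T
I(8): 8−17=-9≡17 → R
V(21): 21−17=4 → E
B(1): 1−17=-16≡10 → K
C(2): 2−17=-15≡11 → L
A(0): 0−17=-17≡9 → J
U(20): 20−17=3 → D
O(14): 14−17=-3≡23 → X

QCXOYDTREKLJDX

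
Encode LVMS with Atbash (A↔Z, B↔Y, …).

OENH

L(11) → O(14)
V(21) → E(4)
M(12) → N(13)
S(18) → H(7)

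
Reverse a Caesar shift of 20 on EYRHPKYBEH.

KEXNVQEHKN

E(4): 4−20=-16≡10 → K
Y(24): 24−20=4 → E
R(17): 17−20=-3≡23 → X
H(7): 7−20=-13≡13 → N
P(15): 15−20=-5≡21 → V
K(10): 10−20=-10≡16 → Q
Y(24): 24−20=4 → E
B(1): 1−20=-19≡7 → H
E(4): 4−20=-16≡10 → K
H(7): 7−20=-13≡13 → N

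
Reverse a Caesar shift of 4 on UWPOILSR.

QSLKEHON

U(20): 20−4=16 → Q
W(22): 22−4=18 → S
P(15): 15−4=11 → L
O(14): 14−4=10 → K
I(8): 8−4=4 → E
L(11): 11−4=7 → H
S(18): 18−4=14 → O
R(17): 17−4=13 → N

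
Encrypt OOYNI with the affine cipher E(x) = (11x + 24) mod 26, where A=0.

O(14): 11·14+24=178≡22 → W
O(14): 11·14+24=178≡22 → W
Y(24): 11·24+24=288≡2 → C
N(13): 11·13+24=167≡11 → L
I(8): 11·8+24=112≡8 → I

WWCLI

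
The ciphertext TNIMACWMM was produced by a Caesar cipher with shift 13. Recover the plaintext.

GAVZNPJZZ

T(19): 19−13=6 → G
N(13): 13−13=0 → A
I(8): 8−13=-5≡21 → V
M(12): 12−13=-1≡25 → Z
A(0): 0−13=-13≡13 → N
C(2): 2−13=-11≡15 → P
W(22): 22−13=9 → J
M(12): 12−13=-1≡25 → Z
M(12): 12−13=-1≡25 → Z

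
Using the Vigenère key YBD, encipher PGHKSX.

Repeat the key across the message: YBDYBD
P(15)+Y(24): 39≡13 → N
G(6)+B(1): 7 → H
H(7)+D(3): 10 → K
K(10)+Y(24): 34≡8 → I
S(18)+B(1): 19 → T
X(23)+D(3): 26≡0 → A

NHKITA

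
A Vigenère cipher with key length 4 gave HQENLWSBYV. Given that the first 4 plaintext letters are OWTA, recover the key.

TULN

Subtract each crib letter from the matching ciphertext letter (mod 26):
H(7)−O(14)=-7≡19 → T
Q(16)−W(22)=-6≡20 → U
E(4)−T(19)=-15≡11 → L
N(13)−A(0)=13 → N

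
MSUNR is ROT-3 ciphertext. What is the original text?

M(12): 12−3=9 → J
S(18): 18−3=15 → P
U(20): 20−3=17 → R
N(13): 13−3=10 → K
R(17): 17−3=14 → O

JPRKO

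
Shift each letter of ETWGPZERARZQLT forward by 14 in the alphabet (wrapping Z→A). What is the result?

E(4): 4+14=18 → S
T(19): 19+14=33≡7 → H
W(22): 22+14=36≡10 → K
G(6): 6+14=20 → U
P(15): 15+14=29≡3 → D
Z(25): 25+14=39≡13 → N
E(4): 4+14=18 → S
R(17): 17+14=31≡5 → F
A(0): 0+14=14 → O
R(17): 17+14=31≡5 → F
Z(25): 25+14=39≡13 → N
Q(16): 16+14=30≡4 → E
L(11): 11+14=25 → Z
T(19): 19+14=33≡7 → H

SHKUDNSFOFNEZH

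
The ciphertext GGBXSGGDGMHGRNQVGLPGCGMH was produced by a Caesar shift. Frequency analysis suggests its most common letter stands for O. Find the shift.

The most frequent ciphertext letter is G (appears 9 times).
G is position 6; O is position 14.
Shift = -8≡18.

18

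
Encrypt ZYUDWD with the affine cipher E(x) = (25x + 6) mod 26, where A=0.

Z(25): 25·25+6=631≡7 → H
Y(24): 25·24+6=606≡8 → I
U(20): 25·20+6=506≡12 → M
D(3): 25·3+6=81≡3 → D
W(22): 25·22+6=556≡10 → K
D(3): 25·3+6=81≡3 → D

HIMDKD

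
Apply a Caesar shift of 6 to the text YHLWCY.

ENRCIE

Y(24): 24+6=30≡4 → E
H(7): 7+6=13 → N
L(11): 11+6=17 → R
W(22): 22+6=28≡2 → C
C(2): 2+6=8 → I
Y(24): 24+6=30≡4 → E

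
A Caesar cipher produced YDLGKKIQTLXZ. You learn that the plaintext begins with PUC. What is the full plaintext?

PUCXBBZHKCOQ

From the crib: Y(24)−P(15)=9, so the shift is 9.
Subtract 9 from each ciphertext letter:
Y(24): 24−9=15 → P
D(3): 3−9=-6≡20 → U
L(11): 11−9=2 → C
G(6): 6−9=-3≡23 → X
K(10): 10−9=1 → B
K(10): 10−9=1 → B
I(8): 8−9=-1≡25 → Z
Q(16): 16−9=7 → H
T(19): 19−9=10 → K
L(11): 11−9=2 → C
X(23): 23−9=14 → O
Z(25): 25−9=16 → Q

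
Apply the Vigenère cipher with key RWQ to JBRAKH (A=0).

AXHRGX

Repeat the key across the message: RWQRWQ
J(9)+R(17): 26≡0 → A
B(1)+W(22): 23 → X
R(17)+Q(16): 33≡7 → H
A(0)+R(17): 17 → R
K(10)+W(22): 32≡6 → G
H(7)+Q(16): 23 → X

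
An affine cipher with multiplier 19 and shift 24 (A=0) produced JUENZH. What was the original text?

RIOJLV

The inverse of 19 mod 26 is 11, since 19·11=209≡1. Apply D(y)=11·(y−24) mod 26:
J(9): 11·(9−24)=-165≡17 → R
U(20): 11·(20−24)=-44≡8 → I
E(4): 11·(4−24)=-220≡14 → O
N(13): 11·(13−24)=-121≡9 → J
Z(25): 11·(25−24)=11 → L
H(7): 11·(7−24)=-187≡21 → V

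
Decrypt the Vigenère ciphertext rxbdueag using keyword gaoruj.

Repeat the key across the ciphertext: gaorujga
r(17)−g(6): 11 → l
x(23)−a(0): 23 → x
b(1)−o(14): -13≡13 → n
d(3)−r(17): -14≡12 → m
u(20)−u(20): 0 → a
e(4)−j(9): -5≡21 → v
a(0)−g(6): -6≡20 → u
g(6)−a(0): 6 → g

lxnmavug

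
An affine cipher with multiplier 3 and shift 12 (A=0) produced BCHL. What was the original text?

The inverse of 3 mod 26 is 9, since 3·9=27≡1. Apply D(y)=9·(y−12) mod 26:
B(1): 9·(1−12)=-99≡5 → F
C(2): 9·(2−12)=-90≡14 → O
H(7): 9·(7−12)=-45≡7 → H
L(11): 9·(11−12)=-9≡17 → R

FOHR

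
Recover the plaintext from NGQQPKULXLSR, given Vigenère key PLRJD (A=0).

Repeat the key across the ciphertext: PLRJDPLRJDPL
N(13)−P(15): -2≡24 → Y
G(6)−L(11): -5≡21 → V
Q(16)−R(17): -1≡25 → Z
Q(16)−J(9): 7 → H
P(15)−D(3): 12 → M
K(10)−P(15): -5≡21 → V
U(20)−L(11): 9 → J
L(11)−R(17): -6≡20 → U
X(23)−J(9): 14 → O
L(11)−D(3): 8 → I
S(18)−P(15): 3 → D
R(17)−L(11): 6 → G

YVZHMVJUOIDG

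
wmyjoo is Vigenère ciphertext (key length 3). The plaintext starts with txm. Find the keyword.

Subtract each crib letter from the matching ciphertext letter (mod 26):
w(22)−t(19)=3 → d
m(12)−x(23)=-11≡15 → p
y(24)−m(12)=12 → m

dpm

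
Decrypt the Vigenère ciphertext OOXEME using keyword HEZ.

Repeat the key across the ciphertext: HEZHEZ
O(14)−H(7): 7 → H
O(14)−E(4): 10 → K
X(23)−Z(25): -2≡24 → Y
E(4)−H(7): -3≡23 → X
M(12)−E(4): 8 → I
E(4)−Z(25): -21≡5 → F

HKYXIF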